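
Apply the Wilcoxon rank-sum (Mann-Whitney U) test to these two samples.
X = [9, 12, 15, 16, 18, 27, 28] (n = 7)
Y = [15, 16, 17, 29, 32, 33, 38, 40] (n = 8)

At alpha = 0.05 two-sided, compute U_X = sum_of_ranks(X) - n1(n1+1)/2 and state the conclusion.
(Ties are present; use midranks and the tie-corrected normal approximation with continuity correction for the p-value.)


Step 1: Combine and sort all 15 observations; assign midranks.
sorted (value, group): (9,X), (12,X), (15,X), (15,Y), (16,X), (16,Y), (17,Y), (18,X), (27,X), (28,X), (29,Y), (32,Y), (33,Y), (38,Y), (40,Y)
ranks: 9->1, 12->2, 15->3.5, 15->3.5, 16->5.5, 16->5.5, 17->7, 18->8, 27->9, 28->10, 29->11, 32->12, 33->13, 38->14, 40->15
Step 2: Rank sum for X: R1 = 1 + 2 + 3.5 + 5.5 + 8 + 9 + 10 = 39.
Step 3: U_X = R1 - n1(n1+1)/2 = 39 - 7*8/2 = 39 - 28 = 11.
       U_Y = n1*n2 - U_X = 56 - 11 = 45.
Step 4: Ties are present, so use the tie-corrected normal approximation (with continuity correction) for the p-value.
Step 5: p-value = 0.055758; compare to alpha = 0.05. fail to reject H0.

U_X = 11, p = 0.055758, fail to reject H0 at alpha = 0.05.


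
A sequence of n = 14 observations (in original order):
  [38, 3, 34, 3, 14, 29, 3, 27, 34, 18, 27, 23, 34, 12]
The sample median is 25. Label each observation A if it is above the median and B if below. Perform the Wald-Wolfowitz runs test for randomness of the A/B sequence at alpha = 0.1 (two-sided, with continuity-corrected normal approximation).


Step 1: Compute median = 25; label A = above, B = below.
Labels in order: ABABBABAABABAB  (n_A = 7, n_B = 7)
Step 2: Count runs R = 12.
Step 3: Under H0 (random ordering), E[R] = 2*n_A*n_B/(n_A+n_B) + 1 = 2*7*7/14 + 1 = 8.0000.
        Var[R] = 2*n_A*n_B*(2*n_A*n_B - n_A - n_B) / ((n_A+n_B)^2 * (n_A+n_B-1)) = 8232/2548 = 3.2308.
        SD[R] = 1.7974.
Step 4: Continuity-corrected z = (R - 0.5 - E[R]) / SD[R] = (12 - 0.5 - 8.0000) / 1.7974 = 1.9472.
Step 5: Two-sided p-value via normal approximation = 2*(1 - Phi(|z|)) = 0.051508.
Step 6: alpha = 0.1. reject H0.

R = 12, z = 1.9472, p = 0.051508, reject H0.


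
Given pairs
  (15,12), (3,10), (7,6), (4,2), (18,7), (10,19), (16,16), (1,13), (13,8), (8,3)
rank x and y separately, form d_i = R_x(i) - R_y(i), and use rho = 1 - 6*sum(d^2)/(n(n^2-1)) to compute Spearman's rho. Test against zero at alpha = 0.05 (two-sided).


Step 1: Rank x and y separately (midranks; no ties here).
rank(x): 15->8, 3->2, 7->4, 4->3, 18->10, 10->6, 16->9, 1->1, 13->7, 8->5
rank(y): 12->7, 10->6, 6->3, 2->1, 7->4, 19->10, 16->9, 13->8, 8->5, 3->2
Step 2: d_i = R_x(i) - R_y(i); compute d_i^2.
  (8-7)^2=1, (2-6)^2=16, (4-3)^2=1, (3-1)^2=4, (10-4)^2=36, (6-10)^2=16, (9-9)^2=0, (1-8)^2=49, (7-5)^2=4, (5-2)^2=9
sum(d^2) = 136.
Step 3: rho = 1 - 6*136 / (10*(10^2 - 1)) = 1 - 816/990 = 0.175758.
Step 4: Under H0, t = rho * sqrt((n-2)/(1-rho^2)) = 0.5050 ~ t(8).
Step 5: Two-sided p-value from the t-distribution with 8 df = 0.627188.
Step 6: alpha = 0.05. fail to reject H0.

rho = 0.1758, p = 0.627188, fail to reject H0 at alpha = 0.05.


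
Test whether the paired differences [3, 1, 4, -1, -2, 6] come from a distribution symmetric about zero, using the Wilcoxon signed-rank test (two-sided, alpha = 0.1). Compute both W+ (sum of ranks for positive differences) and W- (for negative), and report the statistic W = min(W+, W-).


Step 1: Drop any zero differences (none here) and take |d_i|.
|d| = [3, 1, 4, 1, 2, 6]
Step 2: Midrank |d_i| (ties get averaged ranks).
ranks: |3|->4, |1|->1.5, |4|->5, |1|->1.5, |2|->3, |6|->6
Step 3: Attach original signs; sum ranks with positive sign and with negative sign.
W+ = 4 + 1.5 + 5 + 6 = 16.5
W- = 1.5 + 3 = 4.5
(Check: W+ + W- = 21 should equal n(n+1)/2 = 21.)
Step 4: Test statistic W = min(W+, W-) = 4.5.
Step 5: Ties in |d|, so use the tie-corrected normal approximation.
        E[W] = n(n+1)/4 = 6*7/4 = 10.5.
        Tie groups: |d|=1 (t=2); sum(t^3 - t) = 6.
        Var[W] = n(n+1)(2n+1)/24 - sum(t^3-t)/48 = 546/24 - 6/48 = 22.625.
        z = (W - E[W]) / sqrt(Var[W]) = (4.5 - 10.5) / 4.7566 = -1.2614.
        Two-sided p = 2*Phi(z) = 0.207160.
Step 6: alpha = 0.1. fail to reject H0.

W+ = 16.5, W- = 4.5, W = min = 4.5, p = 0.207160, fail to reject H0.


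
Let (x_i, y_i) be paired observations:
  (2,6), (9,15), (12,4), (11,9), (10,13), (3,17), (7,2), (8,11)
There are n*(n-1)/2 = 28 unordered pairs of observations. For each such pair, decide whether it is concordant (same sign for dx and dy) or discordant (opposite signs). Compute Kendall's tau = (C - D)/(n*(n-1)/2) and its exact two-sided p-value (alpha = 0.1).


Step 1: Enumerate the 28 unordered pairs (i,j) with i<j and classify each by sign(x_j-x_i) * sign(y_j-y_i).
  (1,2):dx=+7,dy=+9->C; (1,3):dx=+10,dy=-2->D; (1,4):dx=+9,dy=+3->C; (1,5):dx=+8,dy=+7->C
  (1,6):dx=+1,dy=+11->C; (1,7):dx=+5,dy=-4->D; (1,8):dx=+6,dy=+5->C; (2,3):dx=+3,dy=-11->D
  (2,4):dx=+2,dy=-6->D; (2,5):dx=+1,dy=-2->D; (2,6):dx=-6,dy=+2->D; (2,7):dx=-2,dy=-13->C
  (2,8):dx=-1,dy=-4->C; (3,4):dx=-1,dy=+5->D; (3,5):dx=-2,dy=+9->D; (3,6):dx=-9,dy=+13->D
  (3,7):dx=-5,dy=-2->C; (3,8):dx=-4,dy=+7->D; (4,5):dx=-1,dy=+4->D; (4,6):dx=-8,dy=+8->D
  (4,7):dx=-4,dy=-7->C; (4,8):dx=-3,dy=+2->D; (5,6):dx=-7,dy=+4->D; (5,7):dx=-3,dy=-11->C
  (5,8):dx=-2,dy=-2->C; (6,7):dx=+4,dy=-15->D; (6,8):dx=+5,dy=-6->D; (7,8):dx=+1,dy=+9->C
Step 2: C = 12, D = 16, total pairs = 28.
Step 3: tau = (C - D)/(n(n-1)/2) = (12 - 16)/28 = -0.142857.
Step 4: Exact two-sided p-value (enumerate n! = 40320 permutations of y under H0): p = 0.719544.
Step 5: alpha = 0.1. fail to reject H0.

tau_b = -0.1429 (C=12, D=16), p = 0.719544, fail to reject H0.


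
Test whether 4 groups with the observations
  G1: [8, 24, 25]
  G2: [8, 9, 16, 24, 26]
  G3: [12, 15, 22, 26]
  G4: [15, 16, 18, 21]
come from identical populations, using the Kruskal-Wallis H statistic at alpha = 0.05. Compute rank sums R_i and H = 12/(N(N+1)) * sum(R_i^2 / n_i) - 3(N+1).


Step 1: Combine all N = 16 observations and assign midranks.
sorted (value, group, rank): (8,G1,1.5), (8,G2,1.5), (9,G2,3), (12,G3,4), (15,G3,5.5), (15,G4,5.5), (16,G2,7.5), (16,G4,7.5), (18,G4,9), (21,G4,10), (22,G3,11), (24,G1,12.5), (24,G2,12.5), (25,G1,14), (26,G2,15.5), (26,G3,15.5)
Step 2: Sum ranks within each group.
R_1 = 28 (n_1 = 3)
R_2 = 40 (n_2 = 5)
R_3 = 36 (n_3 = 4)
R_4 = 32 (n_4 = 4)
Step 3: H = 12/(N(N+1)) * sum(R_i^2/n_i) - 3(N+1)
     = 12/(16*17) * (28^2/3 + 40^2/5 + 36^2/4 + 32^2/4) - 3*17
     = 0.044118 * 1161.33 - 51
     = 0.235294.
Step 4: Ties present; correction factor C = 1 - 30/(16^3 - 16) = 0.992647. Corrected H = 0.235294 / 0.992647 = 0.237037.
Step 5: Under H0, H ~ chi^2(3); p-value = 0.971400.
Step 6: alpha = 0.05. fail to reject H0.

H = 0.2370, df = 3, p = 0.971400, fail to reject H0.


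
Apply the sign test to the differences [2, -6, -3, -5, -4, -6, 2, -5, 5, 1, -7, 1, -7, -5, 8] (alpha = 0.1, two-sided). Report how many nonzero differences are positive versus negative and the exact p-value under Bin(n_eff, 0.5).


Step 1: Discard zero differences. Original n = 15; n_eff = number of nonzero differences = 15.
Nonzero differences (with sign): +2, -6, -3, -5, -4, -6, +2, -5, +5, +1, -7, +1, -7, -5, +8
Step 2: Count signs: positive = 6, negative = 9.
Step 3: Under H0: P(positive) = 0.5, so the number of positives S ~ Bin(15, 0.5).
Step 4: Two-sided exact p-value = sum of Bin(15,0.5) probabilities at or below the observed probability = 0.607239.
Step 5: alpha = 0.1. fail to reject H0.

n_eff = 15, pos = 6, neg = 9, p = 0.607239, fail to reject H0.


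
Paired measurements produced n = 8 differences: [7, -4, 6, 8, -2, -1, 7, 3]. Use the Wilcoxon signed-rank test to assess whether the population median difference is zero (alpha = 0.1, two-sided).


Step 1: Drop any zero differences (none here) and take |d_i|.
|d| = [7, 4, 6, 8, 2, 1, 7, 3]
Step 2: Midrank |d_i| (ties get averaged ranks).
ranks: |7|->6.5, |4|->4, |6|->5, |8|->8, |2|->2, |1|->1, |7|->6.5, |3|->3
Step 3: Attach original signs; sum ranks with positive sign and with negative sign.
W+ = 6.5 + 5 + 8 + 6.5 + 3 = 29
W- = 4 + 2 + 1 = 7
(Check: W+ + W- = 36 should equal n(n+1)/2 = 36.)
Step 4: Test statistic W = min(W+, W-) = 7.
Step 5: Ties in |d|, so use the tie-corrected normal approximation.
        E[W] = n(n+1)/4 = 8*9/4 = 18.
        Tie groups: |d|=7 (t=2); sum(t^3 - t) = 6.
        Var[W] = n(n+1)(2n+1)/24 - sum(t^3-t)/48 = 1224/24 - 6/48 = 50.875.
        z = (W - E[W]) / sqrt(Var[W]) = (7 - 18) / 7.1327 = -1.5422.
        Two-sided p = 2*Phi(z) = 0.123025.
Step 6: alpha = 0.1. fail to reject H0.

W+ = 29, W- = 7, W = min = 7, p = 0.123025, fail to reject H0.


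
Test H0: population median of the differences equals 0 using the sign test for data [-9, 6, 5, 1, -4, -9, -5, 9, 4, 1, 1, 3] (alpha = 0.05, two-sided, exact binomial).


Step 1: Discard zero differences. Original n = 12; n_eff = number of nonzero differences = 12.
Nonzero differences (with sign): -9, +6, +5, +1, -4, -9, -5, +9, +4, +1, +1, +3
Step 2: Count signs: positive = 8, negative = 4.
Step 3: Under H0: P(positive) = 0.5, so the number of positives S ~ Bin(12, 0.5).
Step 4: Two-sided exact p-value = sum of Bin(12,0.5) probabilities at or below the observed probability = 0.387695.
Step 5: alpha = 0.05. fail to reject H0.

n_eff = 12, pos = 8, neg = 4, p = 0.387695, fail to reject H0.


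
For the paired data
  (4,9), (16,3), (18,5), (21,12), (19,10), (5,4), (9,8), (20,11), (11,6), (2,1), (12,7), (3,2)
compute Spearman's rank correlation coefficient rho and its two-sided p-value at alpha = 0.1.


Step 1: Rank x and y separately (midranks; no ties here).
rank(x): 4->3, 16->8, 18->9, 21->12, 19->10, 5->4, 9->5, 20->11, 11->6, 2->1, 12->7, 3->2
rank(y): 9->9, 3->3, 5->5, 12->12, 10->10, 4->4, 8->8, 11->11, 6->6, 1->1, 7->7, 2->2
Step 2: d_i = R_x(i) - R_y(i); compute d_i^2.
  (3-9)^2=36, (8-3)^2=25, (9-5)^2=16, (12-12)^2=0, (10-10)^2=0, (4-4)^2=0, (5-8)^2=9, (11-11)^2=0, (6-6)^2=0, (1-1)^2=0, (7-7)^2=0, (2-2)^2=0
sum(d^2) = 86.
Step 3: rho = 1 - 6*86 / (12*(12^2 - 1)) = 1 - 516/1716 = 0.699301.
Step 4: Under H0, t = rho * sqrt((n-2)/(1-rho^2)) = 3.0936 ~ t(10).
Step 5: Two-sided p-value from the t-distribution with 10 df = 0.011374.
Step 6: alpha = 0.1. reject H0.

rho = 0.6993, p = 0.011374, reject H0 at alpha = 0.1.


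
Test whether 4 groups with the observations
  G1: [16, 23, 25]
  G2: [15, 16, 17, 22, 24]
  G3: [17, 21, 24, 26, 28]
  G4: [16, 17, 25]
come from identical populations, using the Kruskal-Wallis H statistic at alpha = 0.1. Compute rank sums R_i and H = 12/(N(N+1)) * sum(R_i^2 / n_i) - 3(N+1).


Step 1: Combine all N = 16 observations and assign midranks.
sorted (value, group, rank): (15,G2,1), (16,G1,3), (16,G2,3), (16,G4,3), (17,G2,6), (17,G3,6), (17,G4,6), (21,G3,8), (22,G2,9), (23,G1,10), (24,G2,11.5), (24,G3,11.5), (25,G1,13.5), (25,G4,13.5), (26,G3,15), (28,G3,16)
Step 2: Sum ranks within each group.
R_1 = 26.5 (n_1 = 3)
R_2 = 30.5 (n_2 = 5)
R_3 = 56.5 (n_3 = 5)
R_4 = 22.5 (n_4 = 3)
Step 3: H = 12/(N(N+1)) * sum(R_i^2/n_i) - 3(N+1)
     = 12/(16*17) * (26.5^2/3 + 30.5^2/5 + 56.5^2/5 + 22.5^2/3) - 3*17
     = 0.044118 * 1227.33 - 51
     = 3.147059.
Step 4: Ties present; correction factor C = 1 - 60/(16^3 - 16) = 0.985294. Corrected H = 3.147059 / 0.985294 = 3.194030.
Step 5: Under H0, H ~ chi^2(3); p-value = 0.362666.
Step 6: alpha = 0.1. fail to reject H0.

H = 3.1940, df = 3, p = 0.362666, fail to reject H0.


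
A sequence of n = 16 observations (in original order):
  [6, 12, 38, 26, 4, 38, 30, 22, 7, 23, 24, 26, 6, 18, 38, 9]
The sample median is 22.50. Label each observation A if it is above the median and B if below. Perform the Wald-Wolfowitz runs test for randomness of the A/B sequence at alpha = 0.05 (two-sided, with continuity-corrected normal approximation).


Step 1: Compute median = 22.50; label A = above, B = below.
Labels in order: BBAABAABBAAABBAB  (n_A = 8, n_B = 8)
Step 2: Count runs R = 9.
Step 3: Under H0 (random ordering), E[R] = 2*n_A*n_B/(n_A+n_B) + 1 = 2*8*8/16 + 1 = 9.0000.
        Var[R] = 2*n_A*n_B*(2*n_A*n_B - n_A - n_B) / ((n_A+n_B)^2 * (n_A+n_B-1)) = 14336/3840 = 3.7333.
        SD[R] = 1.9322.
Step 4: R = E[R], so z = 0 with no continuity correction.
Step 5: Two-sided p-value via normal approximation = 2*(1 - Phi(|z|)) = 1.000000.
Step 6: alpha = 0.05. fail to reject H0.

R = 9, z = 0.0000, p = 1.000000, fail to reject H0.


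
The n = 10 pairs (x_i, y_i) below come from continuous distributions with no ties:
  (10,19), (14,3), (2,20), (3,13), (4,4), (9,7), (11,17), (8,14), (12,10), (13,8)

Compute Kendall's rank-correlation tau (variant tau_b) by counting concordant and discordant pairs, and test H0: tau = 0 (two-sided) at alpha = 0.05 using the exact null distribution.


Step 1: Enumerate the 45 unordered pairs (i,j) with i<j and classify each by sign(x_j-x_i) * sign(y_j-y_i).
  (1,2):dx=+4,dy=-16->D; (1,3):dx=-8,dy=+1->D; (1,4):dx=-7,dy=-6->C; (1,5):dx=-6,dy=-15->C
  (1,6):dx=-1,dy=-12->C; (1,7):dx=+1,dy=-2->D; (1,8):dx=-2,dy=-5->C; (1,9):dx=+2,dy=-9->D
  (1,10):dx=+3,dy=-11->D; (2,3):dx=-12,dy=+17->D; (2,4):dx=-11,dy=+10->D; (2,5):dx=-10,dy=+1->D
  (2,6):dx=-5,dy=+4->D; (2,7):dx=-3,dy=+14->D; (2,8):dx=-6,dy=+11->D; (2,9):dx=-2,dy=+7->D
  (2,10):dx=-1,dy=+5->D; (3,4):dx=+1,dy=-7->D; (3,5):dx=+2,dy=-16->D; (3,6):dx=+7,dy=-13->D
  (3,7):dx=+9,dy=-3->D; (3,8):dx=+6,dy=-6->D; (3,9):dx=+10,dy=-10->D; (3,10):dx=+11,dy=-12->D
  (4,5):dx=+1,dy=-9->D; (4,6):dx=+6,dy=-6->D; (4,7):dx=+8,dy=+4->C; (4,8):dx=+5,dy=+1->C
  (4,9):dx=+9,dy=-3->D; (4,10):dx=+10,dy=-5->D; (5,6):dx=+5,dy=+3->C; (5,7):dx=+7,dy=+13->C
  (5,8):dx=+4,dy=+10->C; (5,9):dx=+8,dy=+6->C; (5,10):dx=+9,dy=+4->C; (6,7):dx=+2,dy=+10->C
  (6,8):dx=-1,dy=+7->D; (6,9):dx=+3,dy=+3->C; (6,10):dx=+4,dy=+1->C; (7,8):dx=-3,dy=-3->C
  (7,9):dx=+1,dy=-7->D; (7,10):dx=+2,dy=-9->D; (8,9):dx=+4,dy=-4->D; (8,10):dx=+5,dy=-6->D
  (9,10):dx=+1,dy=-2->D
Step 2: C = 15, D = 30, total pairs = 45.
Step 3: tau = (C - D)/(n(n-1)/2) = (15 - 30)/45 = -0.333333.
Step 4: Exact two-sided p-value (enumerate n! = 3628800 permutations of y under H0): p = 0.216373.
Step 5: alpha = 0.05. fail to reject H0.

tau_b = -0.3333 (C=15, D=30), p = 0.216373, fail to reject H0.


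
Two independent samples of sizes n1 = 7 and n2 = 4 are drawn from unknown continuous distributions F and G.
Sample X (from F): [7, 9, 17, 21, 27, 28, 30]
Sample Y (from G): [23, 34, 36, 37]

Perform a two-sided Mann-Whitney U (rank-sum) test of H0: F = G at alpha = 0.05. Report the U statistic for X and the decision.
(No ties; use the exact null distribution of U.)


Step 1: Combine and sort all 11 observations; assign midranks.
sorted (value, group): (7,X), (9,X), (17,X), (21,X), (23,Y), (27,X), (28,X), (30,X), (34,Y), (36,Y), (37,Y)
ranks: 7->1, 9->2, 17->3, 21->4, 23->5, 27->6, 28->7, 30->8, 34->9, 36->10, 37->11
Step 2: Rank sum for X: R1 = 1 + 2 + 3 + 4 + 6 + 7 + 8 = 31.
Step 3: U_X = R1 - n1(n1+1)/2 = 31 - 7*8/2 = 31 - 28 = 3.
       U_Y = n1*n2 - U_X = 28 - 3 = 25.
Step 4: No ties, so the exact null distribution of U (based on enumerating the C(11,7) = 330 equally likely rank assignments) gives the two-sided p-value.
Step 5: p-value = 0.042424; compare to alpha = 0.05. reject H0.

U_X = 3, p = 0.042424, reject H0 at alpha = 0.05.


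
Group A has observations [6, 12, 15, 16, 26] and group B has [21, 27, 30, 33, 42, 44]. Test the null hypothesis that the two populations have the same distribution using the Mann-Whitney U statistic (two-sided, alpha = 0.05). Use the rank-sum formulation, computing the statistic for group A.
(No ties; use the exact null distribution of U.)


Step 1: Combine and sort all 11 observations; assign midranks.
sorted (value, group): (6,X), (12,X), (15,X), (16,X), (21,Y), (26,X), (27,Y), (30,Y), (33,Y), (42,Y), (44,Y)
ranks: 6->1, 12->2, 15->3, 16->4, 21->5, 26->6, 27->7, 30->8, 33->9, 42->10, 44->11
Step 2: Rank sum for X: R1 = 1 + 2 + 3 + 4 + 6 = 16.
Step 3: U_X = R1 - n1(n1+1)/2 = 16 - 5*6/2 = 16 - 15 = 1.
       U_Y = n1*n2 - U_X = 30 - 1 = 29.
Step 4: No ties, so the exact null distribution of U (based on enumerating the C(11,5) = 462 equally likely rank assignments) gives the two-sided p-value.
Step 5: p-value = 0.008658; compare to alpha = 0.05. reject H0.

U_X = 1, p = 0.008658, reject H0 at alpha = 0.05.


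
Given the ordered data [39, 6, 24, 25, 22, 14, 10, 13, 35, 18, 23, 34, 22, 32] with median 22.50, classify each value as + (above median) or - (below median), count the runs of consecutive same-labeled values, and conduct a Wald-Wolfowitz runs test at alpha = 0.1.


Step 1: Compute median = 22.50; label A = above, B = below.
Labels in order: ABAABBBBABAABA  (n_A = 7, n_B = 7)
Step 2: Count runs R = 9.
Step 3: Under H0 (random ordering), E[R] = 2*n_A*n_B/(n_A+n_B) + 1 = 2*7*7/14 + 1 = 8.0000.
        Var[R] = 2*n_A*n_B*(2*n_A*n_B - n_A - n_B) / ((n_A+n_B)^2 * (n_A+n_B-1)) = 8232/2548 = 3.2308.
        SD[R] = 1.7974.
Step 4: Continuity-corrected z = (R - 0.5 - E[R]) / SD[R] = (9 - 0.5 - 8.0000) / 1.7974 = 0.2782.
Step 5: Two-sided p-value via normal approximation = 2*(1 - Phi(|z|)) = 0.780879.
Step 6: alpha = 0.1. fail to reject H0.

R = 9, z = 0.2782, p = 0.780879, fail to reject H0.


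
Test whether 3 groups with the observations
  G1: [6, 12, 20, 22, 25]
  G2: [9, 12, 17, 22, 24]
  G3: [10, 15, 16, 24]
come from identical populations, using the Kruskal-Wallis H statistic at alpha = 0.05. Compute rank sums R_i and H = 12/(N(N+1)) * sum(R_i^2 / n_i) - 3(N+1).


Step 1: Combine all N = 14 observations and assign midranks.
sorted (value, group, rank): (6,G1,1), (9,G2,2), (10,G3,3), (12,G1,4.5), (12,G2,4.5), (15,G3,6), (16,G3,7), (17,G2,8), (20,G1,9), (22,G1,10.5), (22,G2,10.5), (24,G2,12.5), (24,G3,12.5), (25,G1,14)
Step 2: Sum ranks within each group.
R_1 = 39 (n_1 = 5)
R_2 = 37.5 (n_2 = 5)
R_3 = 28.5 (n_3 = 4)
Step 3: H = 12/(N(N+1)) * sum(R_i^2/n_i) - 3(N+1)
     = 12/(14*15) * (39^2/5 + 37.5^2/5 + 28.5^2/4) - 3*15
     = 0.057143 * 788.513 - 45
     = 0.057857.
Step 4: Ties present; correction factor C = 1 - 18/(14^3 - 14) = 0.993407. Corrected H = 0.057857 / 0.993407 = 0.058241.
Step 5: Under H0, H ~ chi^2(2); p-value = 0.971299.
Step 6: alpha = 0.05. fail to reject H0.

H = 0.0582, df = 2, p = 0.971299, fail to reject H0.


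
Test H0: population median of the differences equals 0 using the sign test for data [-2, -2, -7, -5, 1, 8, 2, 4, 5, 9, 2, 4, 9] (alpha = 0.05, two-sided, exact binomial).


Step 1: Discard zero differences. Original n = 13; n_eff = number of nonzero differences = 13.
Nonzero differences (with sign): -2, -2, -7, -5, +1, +8, +2, +4, +5, +9, +2, +4, +9
Step 2: Count signs: positive = 9, negative = 4.
Step 3: Under H0: P(positive) = 0.5, so the number of positives S ~ Bin(13, 0.5).
Step 4: Two-sided exact p-value = sum of Bin(13,0.5) probabilities at or below the observed probability = 0.266846.
Step 5: alpha = 0.05. fail to reject H0.

n_eff = 13, pos = 9, neg = 4, p = 0.266846, fail to reject H0.


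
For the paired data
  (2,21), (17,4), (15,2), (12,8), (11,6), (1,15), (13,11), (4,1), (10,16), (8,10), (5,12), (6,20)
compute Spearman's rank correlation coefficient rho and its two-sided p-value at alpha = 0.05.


Step 1: Rank x and y separately (midranks; no ties here).
rank(x): 2->2, 17->12, 15->11, 12->9, 11->8, 1->1, 13->10, 4->3, 10->7, 8->6, 5->4, 6->5
rank(y): 21->12, 4->3, 2->2, 8->5, 6->4, 15->9, 11->7, 1->1, 16->10, 10->6, 12->8, 20->11
Step 2: d_i = R_x(i) - R_y(i); compute d_i^2.
  (2-12)^2=100, (12-3)^2=81, (11-2)^2=81, (9-5)^2=16, (8-4)^2=16, (1-9)^2=64, (10-7)^2=9, (3-1)^2=4, (7-10)^2=9, (6-6)^2=0, (4-8)^2=16, (5-11)^2=36
sum(d^2) = 432.
Step 3: rho = 1 - 6*432 / (12*(12^2 - 1)) = 1 - 2592/1716 = -0.510490.
Step 4: Under H0, t = rho * sqrt((n-2)/(1-rho^2)) = -1.8774 ~ t(10).
Step 5: Two-sided p-value from the t-distribution with 10 df = 0.089914.
Step 6: alpha = 0.05. fail to reject H0.

rho = -0.5105, p = 0.089914, fail to reject H0 at alpha = 0.05.


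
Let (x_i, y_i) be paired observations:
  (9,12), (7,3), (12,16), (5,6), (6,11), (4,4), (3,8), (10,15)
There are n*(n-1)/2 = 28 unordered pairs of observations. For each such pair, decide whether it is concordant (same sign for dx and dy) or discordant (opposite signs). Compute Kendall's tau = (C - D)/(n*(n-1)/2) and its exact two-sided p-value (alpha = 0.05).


Step 1: Enumerate the 28 unordered pairs (i,j) with i<j and classify each by sign(x_j-x_i) * sign(y_j-y_i).
  (1,2):dx=-2,dy=-9->C; (1,3):dx=+3,dy=+4->C; (1,4):dx=-4,dy=-6->C; (1,5):dx=-3,dy=-1->C
  (1,6):dx=-5,dy=-8->C; (1,7):dx=-6,dy=-4->C; (1,8):dx=+1,dy=+3->C; (2,3):dx=+5,dy=+13->C
  (2,4):dx=-2,dy=+3->D; (2,5):dx=-1,dy=+8->D; (2,6):dx=-3,dy=+1->D; (2,7):dx=-4,dy=+5->D
  (2,8):dx=+3,dy=+12->C; (3,4):dx=-7,dy=-10->C; (3,5):dx=-6,dy=-5->C; (3,6):dx=-8,dy=-12->C
  (3,7):dx=-9,dy=-8->C; (3,8):dx=-2,dy=-1->C; (4,5):dx=+1,dy=+5->C; (4,6):dx=-1,dy=-2->C
  (4,7):dx=-2,dy=+2->D; (4,8):dx=+5,dy=+9->C; (5,6):dx=-2,dy=-7->C; (5,7):dx=-3,dy=-3->C
  (5,8):dx=+4,dy=+4->C; (6,7):dx=-1,dy=+4->D; (6,8):dx=+6,dy=+11->C; (7,8):dx=+7,dy=+7->C
Step 2: C = 22, D = 6, total pairs = 28.
Step 3: tau = (C - D)/(n(n-1)/2) = (22 - 6)/28 = 0.571429.
Step 4: Exact two-sided p-value (enumerate n! = 40320 permutations of y under H0): p = 0.061012.
Step 5: alpha = 0.05. fail to reject H0.

tau_b = 0.5714 (C=22, D=6), p = 0.061012, fail to reject H0.


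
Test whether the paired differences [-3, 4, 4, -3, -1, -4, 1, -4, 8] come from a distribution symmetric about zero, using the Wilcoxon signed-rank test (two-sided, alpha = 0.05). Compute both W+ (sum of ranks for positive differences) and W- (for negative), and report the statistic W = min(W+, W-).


Step 1: Drop any zero differences (none here) and take |d_i|.
|d| = [3, 4, 4, 3, 1, 4, 1, 4, 8]
Step 2: Midrank |d_i| (ties get averaged ranks).
ranks: |3|->3.5, |4|->6.5, |4|->6.5, |3|->3.5, |1|->1.5, |4|->6.5, |1|->1.5, |4|->6.5, |8|->9
Step 3: Attach original signs; sum ranks with positive sign and with negative sign.
W+ = 6.5 + 6.5 + 1.5 + 9 = 23.5
W- = 3.5 + 3.5 + 1.5 + 6.5 + 6.5 = 21.5
(Check: W+ + W- = 45 should equal n(n+1)/2 = 45.)
Step 4: Test statistic W = min(W+, W-) = 21.5.
Step 5: Ties in |d|, so use the tie-corrected normal approximation.
        E[W] = n(n+1)/4 = 9*10/4 = 22.5.
        Tie groups: |d|=1 (t=2), |d|=3 (t=2), |d|=4 (t=4); sum(t^3 - t) = 72.
        Var[W] = n(n+1)(2n+1)/24 - sum(t^3-t)/48 = 1710/24 - 72/48 = 69.75.
        z = (W - E[W]) / sqrt(Var[W]) = (21.5 - 22.5) / 8.3516 = -0.1197.
        Two-sided p = 2*Phi(z) = 0.904692.
Step 6: alpha = 0.05. fail to reject H0.

W+ = 23.5, W- = 21.5, W = min = 21.5, p = 0.904692, fail to reject H0.


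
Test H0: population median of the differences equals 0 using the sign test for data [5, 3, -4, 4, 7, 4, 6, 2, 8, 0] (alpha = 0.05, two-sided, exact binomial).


Step 1: Discard zero differences. Original n = 10; n_eff = number of nonzero differences = 9.
Nonzero differences (with sign): +5, +3, -4, +4, +7, +4, +6, +2, +8
Step 2: Count signs: positive = 8, negative = 1.
Step 3: Under H0: P(positive) = 0.5, so the number of positives S ~ Bin(9, 0.5).
Step 4: Two-sided exact p-value = sum of Bin(9,0.5) probabilities at or below the observed probability = 0.039062.
Step 5: alpha = 0.05. reject H0.

n_eff = 9, pos = 8, neg = 1, p = 0.039062, reject H0.


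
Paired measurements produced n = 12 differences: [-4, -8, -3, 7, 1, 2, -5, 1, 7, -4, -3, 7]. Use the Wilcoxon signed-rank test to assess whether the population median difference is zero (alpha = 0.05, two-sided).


Step 1: Drop any zero differences (none here) and take |d_i|.
|d| = [4, 8, 3, 7, 1, 2, 5, 1, 7, 4, 3, 7]
Step 2: Midrank |d_i| (ties get averaged ranks).
ranks: |4|->6.5, |8|->12, |3|->4.5, |7|->10, |1|->1.5, |2|->3, |5|->8, |1|->1.5, |7|->10, |4|->6.5, |3|->4.5, |7|->10
Step 3: Attach original signs; sum ranks with positive sign and with negative sign.
W+ = 10 + 1.5 + 3 + 1.5 + 10 + 10 = 36
W- = 6.5 + 12 + 4.5 + 8 + 6.5 + 4.5 = 42
(Check: W+ + W- = 78 should equal n(n+1)/2 = 78.)
Step 4: Test statistic W = min(W+, W-) = 36.
Step 5: Ties in |d|, so use the tie-corrected normal approximation.
        E[W] = n(n+1)/4 = 12*13/4 = 39.
        Tie groups: |d|=1 (t=2), |d|=3 (t=2), |d|=4 (t=2), |d|=7 (t=3); sum(t^3 - t) = 42.
        Var[W] = n(n+1)(2n+1)/24 - sum(t^3-t)/48 = 3900/24 - 42/48 = 161.625.
        z = (W - E[W]) / sqrt(Var[W]) = (36 - 39) / 12.7132 = -0.2360.
        Two-sided p = 2*Phi(z) = 0.813452.
Step 6: alpha = 0.05. fail to reject H0.

W+ = 36, W- = 42, W = min = 36, p = 0.813452, fail to reject H0.


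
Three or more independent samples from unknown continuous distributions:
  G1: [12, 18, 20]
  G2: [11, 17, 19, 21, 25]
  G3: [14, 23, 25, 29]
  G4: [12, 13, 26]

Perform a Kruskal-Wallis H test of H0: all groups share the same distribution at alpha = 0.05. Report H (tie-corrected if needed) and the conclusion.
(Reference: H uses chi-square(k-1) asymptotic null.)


Step 1: Combine all N = 15 observations and assign midranks.
sorted (value, group, rank): (11,G2,1), (12,G1,2.5), (12,G4,2.5), (13,G4,4), (14,G3,5), (17,G2,6), (18,G1,7), (19,G2,8), (20,G1,9), (21,G2,10), (23,G3,11), (25,G2,12.5), (25,G3,12.5), (26,G4,14), (29,G3,15)
Step 2: Sum ranks within each group.
R_1 = 18.5 (n_1 = 3)
R_2 = 37.5 (n_2 = 5)
R_3 = 43.5 (n_3 = 4)
R_4 = 20.5 (n_4 = 3)
Step 3: H = 12/(N(N+1)) * sum(R_i^2/n_i) - 3(N+1)
     = 12/(15*16) * (18.5^2/3 + 37.5^2/5 + 43.5^2/4 + 20.5^2/3) - 3*16
     = 0.050000 * 1008.48 - 48
     = 2.423958.
Step 4: Ties present; correction factor C = 1 - 12/(15^3 - 15) = 0.996429. Corrected H = 2.423958 / 0.996429 = 2.432646.
Step 5: Under H0, H ~ chi^2(3); p-value = 0.487586.
Step 6: alpha = 0.05. fail to reject H0.

H = 2.4326, df = 3, p = 0.487586, fail to reject H0.


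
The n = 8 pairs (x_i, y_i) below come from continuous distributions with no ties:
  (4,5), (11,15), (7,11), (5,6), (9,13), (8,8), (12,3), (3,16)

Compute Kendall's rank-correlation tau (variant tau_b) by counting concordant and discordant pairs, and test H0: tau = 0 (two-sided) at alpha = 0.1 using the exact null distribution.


Step 1: Enumerate the 28 unordered pairs (i,j) with i<j and classify each by sign(x_j-x_i) * sign(y_j-y_i).
  (1,2):dx=+7,dy=+10->C; (1,3):dx=+3,dy=+6->C; (1,4):dx=+1,dy=+1->C; (1,5):dx=+5,dy=+8->C
  (1,6):dx=+4,dy=+3->C; (1,7):dx=+8,dy=-2->D; (1,8):dx=-1,dy=+11->D; (2,3):dx=-4,dy=-4->C
  (2,4):dx=-6,dy=-9->C; (2,5):dx=-2,dy=-2->C; (2,6):dx=-3,dy=-7->C; (2,7):dx=+1,dy=-12->D
  (2,8):dx=-8,dy=+1->D; (3,4):dx=-2,dy=-5->C; (3,5):dx=+2,dy=+2->C; (3,6):dx=+1,dy=-3->D
  (3,7):dx=+5,dy=-8->D; (3,8):dx=-4,dy=+5->D; (4,5):dx=+4,dy=+7->C; (4,6):dx=+3,dy=+2->C
  (4,7):dx=+7,dy=-3->D; (4,8):dx=-2,dy=+10->D; (5,6):dx=-1,dy=-5->C; (5,7):dx=+3,dy=-10->D
  (5,8):dx=-6,dy=+3->D; (6,7):dx=+4,dy=-5->D; (6,8):dx=-5,dy=+8->D; (7,8):dx=-9,dy=+13->D
Step 2: C = 14, D = 14, total pairs = 28.
Step 3: tau = (C - D)/(n(n-1)/2) = (14 - 14)/28 = 0.000000.
Step 4: Exact two-sided p-value (enumerate n! = 40320 permutations of y under H0): p = 1.000000.
Step 5: alpha = 0.1. fail to reject H0.

tau_b = 0.0000 (C=14, D=14), p = 1.000000, fail to reject H0.


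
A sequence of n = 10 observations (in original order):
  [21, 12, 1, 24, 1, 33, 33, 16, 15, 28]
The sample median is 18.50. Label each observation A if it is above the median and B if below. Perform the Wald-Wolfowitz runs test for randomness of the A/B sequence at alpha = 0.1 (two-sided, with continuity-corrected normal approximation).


Step 1: Compute median = 18.50; label A = above, B = below.
Labels in order: ABBABAABBA  (n_A = 5, n_B = 5)
Step 2: Count runs R = 7.
Step 3: Under H0 (random ordering), E[R] = 2*n_A*n_B/(n_A+n_B) + 1 = 2*5*5/10 + 1 = 6.0000.
        Var[R] = 2*n_A*n_B*(2*n_A*n_B - n_A - n_B) / ((n_A+n_B)^2 * (n_A+n_B-1)) = 2000/900 = 2.2222.
        SD[R] = 1.4907.
Step 4: Continuity-corrected z = (R - 0.5 - E[R]) / SD[R] = (7 - 0.5 - 6.0000) / 1.4907 = 0.3354.
Step 5: Two-sided p-value via normal approximation = 2*(1 - Phi(|z|)) = 0.737316.
Step 6: alpha = 0.1. fail to reject H0.

R = 7, z = 0.3354, p = 0.737316, fail to reject H0.


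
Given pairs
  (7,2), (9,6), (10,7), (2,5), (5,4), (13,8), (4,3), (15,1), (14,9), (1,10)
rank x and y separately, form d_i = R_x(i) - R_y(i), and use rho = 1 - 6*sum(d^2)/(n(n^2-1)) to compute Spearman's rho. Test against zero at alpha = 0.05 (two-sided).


Step 1: Rank x and y separately (midranks; no ties here).
rank(x): 7->5, 9->6, 10->7, 2->2, 5->4, 13->8, 4->3, 15->10, 14->9, 1->1
rank(y): 2->2, 6->6, 7->7, 5->5, 4->4, 8->8, 3->3, 1->1, 9->9, 10->10
Step 2: d_i = R_x(i) - R_y(i); compute d_i^2.
  (5-2)^2=9, (6-6)^2=0, (7-7)^2=0, (2-5)^2=9, (4-4)^2=0, (8-8)^2=0, (3-3)^2=0, (10-1)^2=81, (9-9)^2=0, (1-10)^2=81
sum(d^2) = 180.
Step 3: rho = 1 - 6*180 / (10*(10^2 - 1)) = 1 - 1080/990 = -0.090909.
Step 4: Under H0, t = rho * sqrt((n-2)/(1-rho^2)) = -0.2582 ~ t(8).
Step 5: Two-sided p-value from the t-distribution with 8 df = 0.802772.
Step 6: alpha = 0.05. fail to reject H0.

rho = -0.0909, p = 0.802772, fail to reject H0 at alpha = 0.05.


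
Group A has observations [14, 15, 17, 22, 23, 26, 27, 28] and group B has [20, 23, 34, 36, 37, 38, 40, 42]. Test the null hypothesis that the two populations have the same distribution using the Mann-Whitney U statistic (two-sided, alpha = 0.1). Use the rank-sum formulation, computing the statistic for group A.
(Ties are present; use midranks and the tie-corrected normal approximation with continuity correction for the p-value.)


Step 1: Combine and sort all 16 observations; assign midranks.
sorted (value, group): (14,X), (15,X), (17,X), (20,Y), (22,X), (23,X), (23,Y), (26,X), (27,X), (28,X), (34,Y), (36,Y), (37,Y), (38,Y), (40,Y), (42,Y)
ranks: 14->1, 15->2, 17->3, 20->4, 22->5, 23->6.5, 23->6.5, 26->8, 27->9, 28->10, 34->11, 36->12, 37->13, 38->14, 40->15, 42->16
Step 2: Rank sum for X: R1 = 1 + 2 + 3 + 5 + 6.5 + 8 + 9 + 10 = 44.5.
Step 3: U_X = R1 - n1(n1+1)/2 = 44.5 - 8*9/2 = 44.5 - 36 = 8.5.
       U_Y = n1*n2 - U_X = 64 - 8.5 = 55.5.
Step 4: Ties are present, so use the tie-corrected normal approximation (with continuity correction) for the p-value.
Step 5: p-value = 0.015638; compare to alpha = 0.1. reject H0.

U_X = 8.5, p = 0.015638, reject H0 at alpha = 0.1.


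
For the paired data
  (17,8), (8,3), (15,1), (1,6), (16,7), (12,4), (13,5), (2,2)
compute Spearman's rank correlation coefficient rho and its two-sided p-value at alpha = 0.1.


Step 1: Rank x and y separately (midranks; no ties here).
rank(x): 17->8, 8->3, 15->6, 1->1, 16->7, 12->4, 13->5, 2->2
rank(y): 8->8, 3->3, 1->1, 6->6, 7->7, 4->4, 5->5, 2->2
Step 2: d_i = R_x(i) - R_y(i); compute d_i^2.
  (8-8)^2=0, (3-3)^2=0, (6-1)^2=25, (1-6)^2=25, (7-7)^2=0, (4-4)^2=0, (5-5)^2=0, (2-2)^2=0
sum(d^2) = 50.
Step 3: rho = 1 - 6*50 / (8*(8^2 - 1)) = 1 - 300/504 = 0.404762.
Step 4: Under H0, t = rho * sqrt((n-2)/(1-rho^2)) = 1.0842 ~ t(6).
Step 5: Two-sided p-value from the t-distribution with 6 df = 0.319889.
Step 6: alpha = 0.1. fail to reject H0.

rho = 0.4048, p = 0.319889, fail to reject H0 at alpha = 0.1.


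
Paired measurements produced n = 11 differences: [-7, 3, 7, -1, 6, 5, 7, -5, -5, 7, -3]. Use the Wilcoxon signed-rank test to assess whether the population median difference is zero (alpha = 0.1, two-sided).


Step 1: Drop any zero differences (none here) and take |d_i|.
|d| = [7, 3, 7, 1, 6, 5, 7, 5, 5, 7, 3]
Step 2: Midrank |d_i| (ties get averaged ranks).
ranks: |7|->9.5, |3|->2.5, |7|->9.5, |1|->1, |6|->7, |5|->5, |7|->9.5, |5|->5, |5|->5, |7|->9.5, |3|->2.5
Step 3: Attach original signs; sum ranks with positive sign and with negative sign.
W+ = 2.5 + 9.5 + 7 + 5 + 9.5 + 9.5 = 43
W- = 9.5 + 1 + 5 + 5 + 2.5 = 23
(Check: W+ + W- = 66 should equal n(n+1)/2 = 66.)
Step 4: Test statistic W = min(W+, W-) = 23.
Step 5: Ties in |d|, so use the tie-corrected normal approximation.
        E[W] = n(n+1)/4 = 11*12/4 = 33.
        Tie groups: |d|=3 (t=2), |d|=5 (t=3), |d|=7 (t=4); sum(t^3 - t) = 90.
        Var[W] = n(n+1)(2n+1)/24 - sum(t^3-t)/48 = 3036/24 - 90/48 = 124.625.
        z = (W - E[W]) / sqrt(Var[W]) = (23 - 33) / 11.1636 = -0.8958.
        Two-sided p = 2*Phi(z) = 0.370375.
Step 6: alpha = 0.1. fail to reject H0.

W+ = 43, W- = 23, W = min = 23, p = 0.370375, fail to reject H0.


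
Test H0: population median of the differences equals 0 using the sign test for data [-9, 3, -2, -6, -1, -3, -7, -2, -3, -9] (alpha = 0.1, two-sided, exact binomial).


Step 1: Discard zero differences. Original n = 10; n_eff = number of nonzero differences = 10.
Nonzero differences (with sign): -9, +3, -2, -6, -1, -3, -7, -2, -3, -9
Step 2: Count signs: positive = 1, negative = 9.
Step 3: Under H0: P(positive) = 0.5, so the number of positives S ~ Bin(10, 0.5).
Step 4: Two-sided exact p-value = sum of Bin(10,0.5) probabilities at or below the observed probability = 0.021484.
Step 5: alpha = 0.1. reject H0.

n_eff = 10, pos = 1, neg = 9, p = 0.021484, reject H0.


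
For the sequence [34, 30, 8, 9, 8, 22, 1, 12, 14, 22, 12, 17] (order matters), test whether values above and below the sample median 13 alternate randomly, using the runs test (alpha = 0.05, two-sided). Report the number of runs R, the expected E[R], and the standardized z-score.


Step 1: Compute median = 13; label A = above, B = below.
Labels in order: AABBBABBAABA  (n_A = 6, n_B = 6)
Step 2: Count runs R = 7.
Step 3: Under H0 (random ordering), E[R] = 2*n_A*n_B/(n_A+n_B) + 1 = 2*6*6/12 + 1 = 7.0000.
        Var[R] = 2*n_A*n_B*(2*n_A*n_B - n_A - n_B) / ((n_A+n_B)^2 * (n_A+n_B-1)) = 4320/1584 = 2.7273.
        SD[R] = 1.6514.
Step 4: R = E[R], so z = 0 with no continuity correction.
Step 5: Two-sided p-value via normal approximation = 2*(1 - Phi(|z|)) = 1.000000.
Step 6: alpha = 0.05. fail to reject H0.

R = 7, z = 0.0000, p = 1.000000, fail to reject H0.


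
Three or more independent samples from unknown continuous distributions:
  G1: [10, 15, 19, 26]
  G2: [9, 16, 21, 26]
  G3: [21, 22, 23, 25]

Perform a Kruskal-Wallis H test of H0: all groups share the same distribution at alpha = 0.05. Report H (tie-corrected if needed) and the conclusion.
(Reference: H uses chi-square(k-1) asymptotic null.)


Step 1: Combine all N = 12 observations and assign midranks.
sorted (value, group, rank): (9,G2,1), (10,G1,2), (15,G1,3), (16,G2,4), (19,G1,5), (21,G2,6.5), (21,G3,6.5), (22,G3,8), (23,G3,9), (25,G3,10), (26,G1,11.5), (26,G2,11.5)
Step 2: Sum ranks within each group.
R_1 = 21.5 (n_1 = 4)
R_2 = 23 (n_2 = 4)
R_3 = 33.5 (n_3 = 4)
Step 3: H = 12/(N(N+1)) * sum(R_i^2/n_i) - 3(N+1)
     = 12/(12*13) * (21.5^2/4 + 23^2/4 + 33.5^2/4) - 3*13
     = 0.076923 * 528.375 - 39
     = 1.644231.
Step 4: Ties present; correction factor C = 1 - 12/(12^3 - 12) = 0.993007. Corrected H = 1.644231 / 0.993007 = 1.655810.
Step 5: Under H0, H ~ chi^2(2); p-value = 0.436964.
Step 6: alpha = 0.05. fail to reject H0.

H = 1.6558, df = 2, p = 0.436964, fail to reject H0.


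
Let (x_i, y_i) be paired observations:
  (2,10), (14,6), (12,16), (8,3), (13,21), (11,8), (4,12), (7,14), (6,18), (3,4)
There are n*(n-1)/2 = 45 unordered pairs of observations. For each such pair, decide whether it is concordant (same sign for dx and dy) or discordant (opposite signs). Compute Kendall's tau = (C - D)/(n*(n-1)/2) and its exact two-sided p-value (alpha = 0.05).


Step 1: Enumerate the 45 unordered pairs (i,j) with i<j and classify each by sign(x_j-x_i) * sign(y_j-y_i).
  (1,2):dx=+12,dy=-4->D; (1,3):dx=+10,dy=+6->C; (1,4):dx=+6,dy=-7->D; (1,5):dx=+11,dy=+11->C
  (1,6):dx=+9,dy=-2->D; (1,7):dx=+2,dy=+2->C; (1,8):dx=+5,dy=+4->C; (1,9):dx=+4,dy=+8->C
  (1,10):dx=+1,dy=-6->D; (2,3):dx=-2,dy=+10->D; (2,4):dx=-6,dy=-3->C; (2,5):dx=-1,dy=+15->D
  (2,6):dx=-3,dy=+2->D; (2,7):dx=-10,dy=+6->D; (2,8):dx=-7,dy=+8->D; (2,9):dx=-8,dy=+12->D
  (2,10):dx=-11,dy=-2->C; (3,4):dx=-4,dy=-13->C; (3,5):dx=+1,dy=+5->C; (3,6):dx=-1,dy=-8->C
  (3,7):dx=-8,dy=-4->C; (3,8):dx=-5,dy=-2->C; (3,9):dx=-6,dy=+2->D; (3,10):dx=-9,dy=-12->C
  (4,5):dx=+5,dy=+18->C; (4,6):dx=+3,dy=+5->C; (4,7):dx=-4,dy=+9->D; (4,8):dx=-1,dy=+11->D
  (4,9):dx=-2,dy=+15->D; (4,10):dx=-5,dy=+1->D; (5,6):dx=-2,dy=-13->C; (5,7):dx=-9,dy=-9->C
  (5,8):dx=-6,dy=-7->C; (5,9):dx=-7,dy=-3->C; (5,10):dx=-10,dy=-17->C; (6,7):dx=-7,dy=+4->D
  (6,8):dx=-4,dy=+6->D; (6,9):dx=-5,dy=+10->D; (6,10):dx=-8,dy=-4->C; (7,8):dx=+3,dy=+2->C
  (7,9):dx=+2,dy=+6->C; (7,10):dx=-1,dy=-8->C; (8,9):dx=-1,dy=+4->D; (8,10):dx=-4,dy=-10->C
  (9,10):dx=-3,dy=-14->C
Step 2: C = 26, D = 19, total pairs = 45.
Step 3: tau = (C - D)/(n(n-1)/2) = (26 - 19)/45 = 0.155556.
Step 4: Exact two-sided p-value (enumerate n! = 3628800 permutations of y under H0): p = 0.600654.
Step 5: alpha = 0.05. fail to reject H0.

tau_b = 0.1556 (C=26, D=19), p = 0.600654, fail to reject H0.


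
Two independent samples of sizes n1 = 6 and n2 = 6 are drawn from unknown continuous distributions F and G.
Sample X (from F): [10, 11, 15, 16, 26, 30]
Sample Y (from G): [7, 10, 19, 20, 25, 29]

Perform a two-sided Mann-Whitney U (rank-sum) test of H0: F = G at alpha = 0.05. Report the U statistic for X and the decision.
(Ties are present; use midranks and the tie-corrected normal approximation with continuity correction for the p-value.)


Step 1: Combine and sort all 12 observations; assign midranks.
sorted (value, group): (7,Y), (10,X), (10,Y), (11,X), (15,X), (16,X), (19,Y), (20,Y), (25,Y), (26,X), (29,Y), (30,X)
ranks: 7->1, 10->2.5, 10->2.5, 11->4, 15->5, 16->6, 19->7, 20->8, 25->9, 26->10, 29->11, 30->12
Step 2: Rank sum for X: R1 = 2.5 + 4 + 5 + 6 + 10 + 12 = 39.5.
Step 3: U_X = R1 - n1(n1+1)/2 = 39.5 - 6*7/2 = 39.5 - 21 = 18.5.
       U_Y = n1*n2 - U_X = 36 - 18.5 = 17.5.
Step 4: Ties are present, so use the tie-corrected normal approximation (with continuity correction) for the p-value.
Step 5: p-value = 1.000000; compare to alpha = 0.05. fail to reject H0.

U_X = 18.5, p = 1.000000, fail to reject H0 at alpha = 0.05.


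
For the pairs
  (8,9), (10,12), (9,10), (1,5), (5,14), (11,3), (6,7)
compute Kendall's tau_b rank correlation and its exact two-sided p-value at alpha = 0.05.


Step 1: Enumerate the 21 unordered pairs (i,j) with i<j and classify each by sign(x_j-x_i) * sign(y_j-y_i).
  (1,2):dx=+2,dy=+3->C; (1,3):dx=+1,dy=+1->C; (1,4):dx=-7,dy=-4->C; (1,5):dx=-3,dy=+5->D
  (1,6):dx=+3,dy=-6->D; (1,7):dx=-2,dy=-2->C; (2,3):dx=-1,dy=-2->C; (2,4):dx=-9,dy=-7->C
  (2,5):dx=-5,dy=+2->D; (2,6):dx=+1,dy=-9->D; (2,7):dx=-4,dy=-5->C; (3,4):dx=-8,dy=-5->C
  (3,5):dx=-4,dy=+4->D; (3,6):dx=+2,dy=-7->D; (3,7):dx=-3,dy=-3->C; (4,5):dx=+4,dy=+9->C
  (4,6):dx=+10,dy=-2->D; (4,7):dx=+5,dy=+2->C; (5,6):dx=+6,dy=-11->D; (5,7):dx=+1,dy=-7->D
  (6,7):dx=-5,dy=+4->D
Step 2: C = 11, D = 10, total pairs = 21.
Step 3: tau = (C - D)/(n(n-1)/2) = (11 - 10)/21 = 0.047619.
Step 4: Exact two-sided p-value (enumerate n! = 5040 permutations of y under H0): p = 1.000000.
Step 5: alpha = 0.05. fail to reject H0.

tau_b = 0.0476 (C=11, D=10), p = 1.000000, fail to reject H0.


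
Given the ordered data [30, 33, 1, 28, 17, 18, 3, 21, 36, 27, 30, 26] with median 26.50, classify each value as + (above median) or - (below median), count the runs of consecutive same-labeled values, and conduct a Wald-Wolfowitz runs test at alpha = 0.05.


Step 1: Compute median = 26.50; label A = above, B = below.
Labels in order: AABABBBBAAAB  (n_A = 6, n_B = 6)
Step 2: Count runs R = 6.
Step 3: Under H0 (random ordering), E[R] = 2*n_A*n_B/(n_A+n_B) + 1 = 2*6*6/12 + 1 = 7.0000.
        Var[R] = 2*n_A*n_B*(2*n_A*n_B - n_A - n_B) / ((n_A+n_B)^2 * (n_A+n_B-1)) = 4320/1584 = 2.7273.
        SD[R] = 1.6514.
Step 4: Continuity-corrected z = (R + 0.5 - E[R]) / SD[R] = (6 + 0.5 - 7.0000) / 1.6514 = -0.3028.
Step 5: Two-sided p-value via normal approximation = 2*(1 - Phi(|z|)) = 0.762069.
Step 6: alpha = 0.05. fail to reject H0.

R = 6, z = -0.3028, p = 0.762069, fail to reject H0.


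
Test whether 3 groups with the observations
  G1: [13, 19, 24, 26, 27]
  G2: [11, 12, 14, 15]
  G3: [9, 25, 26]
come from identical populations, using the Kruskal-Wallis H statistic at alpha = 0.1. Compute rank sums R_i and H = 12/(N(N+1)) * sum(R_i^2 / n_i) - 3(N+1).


Step 1: Combine all N = 12 observations and assign midranks.
sorted (value, group, rank): (9,G3,1), (11,G2,2), (12,G2,3), (13,G1,4), (14,G2,5), (15,G2,6), (19,G1,7), (24,G1,8), (25,G3,9), (26,G1,10.5), (26,G3,10.5), (27,G1,12)
Step 2: Sum ranks within each group.
R_1 = 41.5 (n_1 = 5)
R_2 = 16 (n_2 = 4)
R_3 = 20.5 (n_3 = 3)
Step 3: H = 12/(N(N+1)) * sum(R_i^2/n_i) - 3(N+1)
     = 12/(12*13) * (41.5^2/5 + 16^2/4 + 20.5^2/3) - 3*13
     = 0.076923 * 548.533 - 39
     = 3.194872.
Step 4: Ties present; correction factor C = 1 - 6/(12^3 - 12) = 0.996503. Corrected H = 3.194872 / 0.996503 = 3.206082.
Step 5: Under H0, H ~ chi^2(2); p-value = 0.201283.
Step 6: alpha = 0.1. fail to reject H0.

H = 3.2061, df = 2, p = 0.201283, fail to reject H0.
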